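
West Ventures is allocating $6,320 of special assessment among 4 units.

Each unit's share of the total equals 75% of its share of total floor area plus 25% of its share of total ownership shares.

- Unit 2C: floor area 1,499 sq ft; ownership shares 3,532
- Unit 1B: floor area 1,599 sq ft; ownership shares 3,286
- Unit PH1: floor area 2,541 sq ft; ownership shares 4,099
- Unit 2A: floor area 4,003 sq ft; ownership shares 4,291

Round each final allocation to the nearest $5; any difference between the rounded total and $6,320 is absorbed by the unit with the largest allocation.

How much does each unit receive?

Unit 2C: $1,105 · Unit 1B: $1,125 · Unit PH1: $1,675 · Unit 2A: $2,415

Totals — floor area 9,642, ownership shares 15,208.
Blended shares (75% floor area + 25% ownership shares): Unit 2C 0.1747; Unit 1B 0.1784; Unit PH1 0.2650; Unit 2A 0.3819.
Raw shares: Unit 2C 1,103.86; Unit 1B 1,127.46; Unit PH1 1,675.01; Unit 2A 2,413.68.
At nearest $5: Unit 2C $1,105; Unit 1B $1,125; Unit PH1 $1,675; Unit 2A $2,415. Sum = $6,320.
Sum already equals the total — no adjustment.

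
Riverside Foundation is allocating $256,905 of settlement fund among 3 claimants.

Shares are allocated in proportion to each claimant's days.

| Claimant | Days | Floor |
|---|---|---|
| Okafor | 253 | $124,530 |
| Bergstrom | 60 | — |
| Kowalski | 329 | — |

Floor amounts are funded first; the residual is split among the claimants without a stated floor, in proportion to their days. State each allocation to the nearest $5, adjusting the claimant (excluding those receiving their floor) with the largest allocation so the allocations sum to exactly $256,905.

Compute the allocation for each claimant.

Fund the minimums — Okafor $124,530. Residual $132,375.
Residual split over remaining days 389: Bergstrom 20,417.74 → $20,420; Kowalski 111,957.26 → $111,955.

Okafor: $124,530; Bergstrom: $20,420; Kowalski: $111,955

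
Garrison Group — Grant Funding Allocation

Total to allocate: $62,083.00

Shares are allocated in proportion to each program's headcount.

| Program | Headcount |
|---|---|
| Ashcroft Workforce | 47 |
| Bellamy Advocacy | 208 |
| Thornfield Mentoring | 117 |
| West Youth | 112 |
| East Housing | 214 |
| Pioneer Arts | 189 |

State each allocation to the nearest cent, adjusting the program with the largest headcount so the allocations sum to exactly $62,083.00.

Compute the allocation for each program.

Ashcroft Workforce: $3,289.63; Bellamy Advocacy: $14,558.36; Thornfield Mentoring: $8,189.08; West Youth: $7,839.12; East Housing: $14,978.30; Pioneer Arts: $13,228.51

Combined headcount = 47 + 208 + 117 + 112 + 214 + 189 = 887.
Proportional shares: Ashcroft Workforce 3,289.6291; Bellamy Advocacy 14,558.3585; Thornfield Mentoring 8,189.0767; West Youth 7,839.1161; East Housing 14,978.3112; Pioneer Arts 13,228.5085.
After rounding (cent): Ashcroft Workforce $3,289.63; Bellamy Advocacy $14,558.36; Thornfield Mentoring $8,189.08; West Youth $7,839.12; East Housing $14,978.31; Pioneer Arts $13,228.51. Sum = $62,083.01.
Difference $62,083.00 − $62,083.01 = −$0.01 applied to largest headcount (East Housing): East Housing becomes $14,978.30.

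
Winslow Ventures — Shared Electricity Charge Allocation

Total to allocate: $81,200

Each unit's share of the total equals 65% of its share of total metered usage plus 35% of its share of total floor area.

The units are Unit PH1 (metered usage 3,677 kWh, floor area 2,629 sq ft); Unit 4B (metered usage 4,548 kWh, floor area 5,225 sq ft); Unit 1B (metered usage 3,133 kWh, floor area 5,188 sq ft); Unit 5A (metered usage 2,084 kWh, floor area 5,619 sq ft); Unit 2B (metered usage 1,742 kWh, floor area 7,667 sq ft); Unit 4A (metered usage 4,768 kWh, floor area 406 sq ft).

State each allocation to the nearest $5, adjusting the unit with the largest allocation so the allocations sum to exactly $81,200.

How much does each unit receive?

Unit PH1: $12,520; Unit 4B: $17,585; Unit 1B: $13,805; Unit 5A: $11,485; Unit 2B: $12,760; Unit 4A: $13,045

Totals — metered usage 19,952, floor area 26,734.
Composite weights (65% metered usage + 35% floor area): Unit PH1 0.1542; Unit 4B 0.2166; Unit 1B 0.1700; Unit 5A 0.1415; Unit 2B 0.1571; Unit 4A 0.1606.
Unrounded shares: Unit PH1 12,521.75; Unit 4B 17,585.57; Unit 1B 13,803.06; Unit 5A 11,486.27; Unit 2B 12,758.72; Unit 4A 13,044.63.
At nearest $5: Unit PH1 $12,520; Unit 4B $17,585; Unit 1B $13,805; Unit 5A $11,485; Unit 2B $12,760; Unit 4A $13,045. Sum = $81,200.
No rounding difference to absorb.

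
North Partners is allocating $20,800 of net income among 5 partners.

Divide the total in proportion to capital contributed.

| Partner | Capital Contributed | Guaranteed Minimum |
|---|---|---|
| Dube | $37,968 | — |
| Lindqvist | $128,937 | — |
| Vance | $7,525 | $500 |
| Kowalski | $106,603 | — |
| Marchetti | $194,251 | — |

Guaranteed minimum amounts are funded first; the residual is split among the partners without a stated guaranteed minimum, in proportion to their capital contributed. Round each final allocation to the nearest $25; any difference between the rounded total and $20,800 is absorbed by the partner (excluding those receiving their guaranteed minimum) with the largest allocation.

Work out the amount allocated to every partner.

Guaranteed amounts: Vance $500. Balance $20,300.
Balance split over remaining capital contributed 467,759: Dube 1,647.75 → $1,650; Lindqvist 5,595.66 → $5,600; Kowalski 4,626.40 → $4,625; Marchetti 8,430.19 → $8,425.

Dube: $1,650 · Lindqvist: $5,600 · Vance: $500 · Kowalski: $4,625 · Marchetti: $8,425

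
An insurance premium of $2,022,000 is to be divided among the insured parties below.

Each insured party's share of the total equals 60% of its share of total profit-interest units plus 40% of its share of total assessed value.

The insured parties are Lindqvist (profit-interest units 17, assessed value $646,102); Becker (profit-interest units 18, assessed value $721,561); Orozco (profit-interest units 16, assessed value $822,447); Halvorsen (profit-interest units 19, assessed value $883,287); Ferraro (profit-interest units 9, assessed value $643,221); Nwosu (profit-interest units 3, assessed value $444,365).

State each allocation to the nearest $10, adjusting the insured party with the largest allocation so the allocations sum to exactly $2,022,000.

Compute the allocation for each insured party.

Lindqvist: $377,100 | Becker: $406,570 | Orozco: $396,590 | Halvorsen: $452,800 | Ferraro: $258,180 | Nwosu: $130,760

Profit-interest units total 82; assessed value total 4,160,983.
Blended shares (60% profit-interest units + 40% assessed value): Lindqvist 0.1865; Becker 0.2011; Orozco 0.1961; Halvorsen 0.2239; Ferraro 0.1277; Nwosu 0.0647.
Unrounded shares: Lindqvist 377,104.54; Becker 406,567.16; Orozco 396,586.85; Halvorsen 452,798.12; Ferraro 258,183.56; Nwosu 130,759.77.
At nearest $10: Lindqvist $377,100; Becker $406,570; Orozco $396,590; Halvorsen $452,800; Ferraro $258,180; Nwosu $130,760. Sum = $2,022,000.
Rounded total matches; no reconciliation needed.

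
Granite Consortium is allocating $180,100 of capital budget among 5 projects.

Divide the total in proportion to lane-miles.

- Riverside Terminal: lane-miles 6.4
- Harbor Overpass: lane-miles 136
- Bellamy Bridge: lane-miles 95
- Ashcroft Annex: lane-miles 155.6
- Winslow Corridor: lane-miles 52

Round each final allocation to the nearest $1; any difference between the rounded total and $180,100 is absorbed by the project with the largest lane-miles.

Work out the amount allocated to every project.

Sum of lane-miles: 445.
Raw shares: Riverside Terminal 6.4/445 × $180,100 = 2,590.20; Harbor Overpass 136/445 × $180,100 = 55,041.80; Bellamy Bridge 95/445 × $180,100 = 38,448.31; Ashcroft Annex 155.6/445 × $180,100 = 62,974.29; Winslow Corridor 52/445 × $180,100 = 21,045.39.
At nearest $1: Riverside Terminal $2,590; Harbor Overpass $55,042; Bellamy Bridge $38,448; Ashcroft Annex $62,974; Winslow Corridor $21,045. Sum = $180,099.
Difference $180,100 − $180,099 = +$1 applied to largest lane-miles (Ashcroft Annex): Ashcroft Annex becomes $62,975.

Riverside Terminal: $2,590 | Harbor Overpass: $55,042 | Bellamy Bridge: $38,448 | Ashcroft Annex: $62,975 | Winslow Corridor: $21,045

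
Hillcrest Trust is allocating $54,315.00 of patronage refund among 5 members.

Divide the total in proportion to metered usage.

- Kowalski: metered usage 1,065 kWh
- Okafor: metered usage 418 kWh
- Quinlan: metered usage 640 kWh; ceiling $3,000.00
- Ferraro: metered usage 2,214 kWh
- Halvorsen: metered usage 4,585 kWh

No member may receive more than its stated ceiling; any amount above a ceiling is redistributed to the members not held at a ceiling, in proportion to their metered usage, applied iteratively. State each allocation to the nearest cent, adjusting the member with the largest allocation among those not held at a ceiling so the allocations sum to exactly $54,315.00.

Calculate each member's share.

Kowalski: $6,598.71; Okafor: $2,589.91; Quinlan: $3,000.00; Ferraro: $13,717.87; Halvorsen: $28,408.51

Metered usage total: 8,922.
Proportional shares (ignoring caps): Kowalski 6,483.46503; Okafor 2,544.6839; Quinlan 3,896.1668; Ferraro 13,478.3020; Halvorsen 27,912.3823.
Capped: Quinlan ($3,000.00); residual $51,315.00 reallocated over remaining metered usage 8,282.
Remaining shares: Kowalski 6,598.70502 → $6,598.71; Okafor 2,589.9143 → $2,589.91; Ferraro 13,717.8713 → $13,717.87; Halvorsen 28,408.5094 → $28,408.51.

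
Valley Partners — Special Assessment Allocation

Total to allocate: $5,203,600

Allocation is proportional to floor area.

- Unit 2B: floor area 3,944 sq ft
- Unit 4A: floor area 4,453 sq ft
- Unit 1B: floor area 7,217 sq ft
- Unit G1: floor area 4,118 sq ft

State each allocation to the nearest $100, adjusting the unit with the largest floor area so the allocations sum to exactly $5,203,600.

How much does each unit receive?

Combined floor area = 3,944 + 4,453 + 7,217 + 4,118 = 19,732.
Unrounded shares: Unit 2B 1,040,087.09; Unit 4A 1,174,317.39; Unit 1B 1,903,222.24; Unit G1 1,085,973.28.
After rounding ($100): Unit 2B $1,040,100; Unit 4A $1,174,300; Unit 1B $1,903,200; Unit G1 $1,086,000. Sum = $5,203,600.
No rounding difference to absorb.

Unit 2B: $1,040,100; Unit 4A: $1,174,300; Unit 1B: $1,903,200; Unit G1: $1,086,000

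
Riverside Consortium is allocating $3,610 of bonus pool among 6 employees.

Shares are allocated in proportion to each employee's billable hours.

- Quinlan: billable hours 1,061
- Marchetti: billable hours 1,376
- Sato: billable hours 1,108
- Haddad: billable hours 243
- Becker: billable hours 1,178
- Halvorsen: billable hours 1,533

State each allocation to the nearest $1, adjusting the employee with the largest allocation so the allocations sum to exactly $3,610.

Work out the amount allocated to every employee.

Quinlan: $589 | Marchetti: $764 | Sato: $615 | Haddad: $135 | Becker: $654 | Halvorsen: $853

Billable hours total: 6,499.
Raw shares: Quinlan 1,061/6,499 × $3,610 = 589.35; Marchetti 1,376/6,499 × $3,610 = 764.33; Sato 1,108/6,499 × $3,610 = 615.46; Haddad 243/6,499 × $3,610 = 134.98; Becker 1,178/6,499 × $3,610 = 654.34; Halvorsen 1,533/6,499 × $3,610 = 851.54.
After rounding ($1): Quinlan $589; Marchetti $764; Sato $615; Haddad $135; Becker $654; Halvorsen $852. Sum = $3,609.
Difference $3,610 − $3,609 = +$1 applied to largest allocation (Halvorsen): Halvorsen becomes $853.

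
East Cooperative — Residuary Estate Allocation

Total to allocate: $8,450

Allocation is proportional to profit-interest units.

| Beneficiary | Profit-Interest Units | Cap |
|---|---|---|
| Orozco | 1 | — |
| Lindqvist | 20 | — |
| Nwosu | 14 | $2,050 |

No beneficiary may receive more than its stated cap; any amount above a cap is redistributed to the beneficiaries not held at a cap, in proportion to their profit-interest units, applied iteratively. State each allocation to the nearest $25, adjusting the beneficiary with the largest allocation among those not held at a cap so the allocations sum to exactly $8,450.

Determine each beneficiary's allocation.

Orozco: $300 | Lindqvist: $6,100 | Nwosu: $2,050

Combined profit-interest units = 35.
Pro-rata shares before constraints: Orozco 241.43; Lindqvist 4,828.57; Nwosu 3,380.00.
Held at cap: Nwosu ($2,050); residual $6,400 reallocated over remaining profit-interest units 21.
Remaining shares: Orozco 304.76 → $300; Lindqvist 6,095.24 → $6,100.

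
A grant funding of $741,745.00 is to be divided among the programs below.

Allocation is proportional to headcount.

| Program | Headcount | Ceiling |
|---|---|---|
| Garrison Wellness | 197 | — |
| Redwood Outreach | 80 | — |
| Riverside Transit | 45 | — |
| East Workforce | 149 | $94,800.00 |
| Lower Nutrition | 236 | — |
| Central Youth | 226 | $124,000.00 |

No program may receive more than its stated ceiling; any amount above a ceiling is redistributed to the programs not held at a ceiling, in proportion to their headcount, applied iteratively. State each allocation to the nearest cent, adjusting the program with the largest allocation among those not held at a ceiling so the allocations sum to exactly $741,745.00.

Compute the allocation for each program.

Garrison Wellness: $184,623.95 · Redwood Outreach: $74,974.19 · Riverside Transit: $42,172.98 · East Workforce: $94,800.00 · Lower Nutrition: $221,173.88 · Central Youth: $124,000.00

Sum of headcount: 933.
Unconstrained shares: Garrison Wellness 156,617.1115; Redwood Outreach 63,600.8574; Riverside Transit 35,775.4823; East Workforce 118,456.5970; Lower Nutrition 187,622.5295; Central Youth 179,672.4223.
Cap binds for East Workforce ($94,800.00), Central Youth ($124,000.00); balance $522,945.00 reallocated over remaining headcount 558.
Shares after redistribution: Garrison Wellness 184,623.9516 → $184,623.95; Redwood Outreach 74,974.1935 → $74,974.19; Riverside Transit 42,172.9839 → $42,172.98; Lower Nutrition 221,173.8710 → $221,173.87.
Rounding difference +$0.01 applied to Lower Nutrition → $221,173.88.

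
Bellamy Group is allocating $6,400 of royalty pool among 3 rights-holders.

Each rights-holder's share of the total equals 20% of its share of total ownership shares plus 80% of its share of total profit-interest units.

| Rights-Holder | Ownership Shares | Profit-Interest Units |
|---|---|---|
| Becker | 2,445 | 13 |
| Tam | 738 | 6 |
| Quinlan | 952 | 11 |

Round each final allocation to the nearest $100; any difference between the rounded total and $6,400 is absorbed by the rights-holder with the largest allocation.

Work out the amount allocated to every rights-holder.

Ownership shares total 4,135; profit-interest units total 30.
Combined weights (20% ownership shares + 80% profit-interest units): Becker 0.4649; Tam 0.1957; Quinlan 0.3394.
Pro-rata amounts: Becker 2,975.52; Tam 1,252.45; Quinlan 2,172.03.
At nearest $100: Becker $3,000; Tam $1,300; Quinlan $2,200. Sum = $6,500.
Difference $6,400 − $6,500 = −$100 applied to largest allocation (Becker): Becker becomes $2,900.

Becker: $2,900 | Tam: $1,300 | Quinlan: $2,200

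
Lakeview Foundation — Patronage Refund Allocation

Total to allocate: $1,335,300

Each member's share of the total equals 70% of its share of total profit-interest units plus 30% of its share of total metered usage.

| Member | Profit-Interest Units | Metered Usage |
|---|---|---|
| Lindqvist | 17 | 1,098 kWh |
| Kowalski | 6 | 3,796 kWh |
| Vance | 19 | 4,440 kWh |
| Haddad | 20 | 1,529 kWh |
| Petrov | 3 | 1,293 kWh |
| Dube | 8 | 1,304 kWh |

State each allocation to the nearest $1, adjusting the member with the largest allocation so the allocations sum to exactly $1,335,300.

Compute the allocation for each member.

Totals — profit-interest units 73, metered usage 13,460.
Composite weights (70% profit-interest units + 30% metered usage): Lindqvist 0.1875; Kowalski 0.1421; Vance 0.2812; Haddad 0.2259; Petrov 0.0576; Dube 0.1058.
Proportional shares: Lindqvist 250,350.34; Kowalski 189,800.19; Vance 375,421.81; Haddad 301,590.29; Petrov 76,894.38; Dube 141,242.99.
Rounded to nearest $1: Lindqvist $250,350; Kowalski $189,800; Vance $375,422; Haddad $301,590; Petrov $76,894; Dube $141,243. Sum = $1,335,299.
Difference $1,335,300 − $1,335,299 = +$1 applied to largest allocation (Vance): Vance becomes $375,423.

Lindqvist: $250,350 | Kowalski: $189,800 | Vance: $375,423 | Haddad: $301,590 | Petrov: $76,894 | Dube: $141,243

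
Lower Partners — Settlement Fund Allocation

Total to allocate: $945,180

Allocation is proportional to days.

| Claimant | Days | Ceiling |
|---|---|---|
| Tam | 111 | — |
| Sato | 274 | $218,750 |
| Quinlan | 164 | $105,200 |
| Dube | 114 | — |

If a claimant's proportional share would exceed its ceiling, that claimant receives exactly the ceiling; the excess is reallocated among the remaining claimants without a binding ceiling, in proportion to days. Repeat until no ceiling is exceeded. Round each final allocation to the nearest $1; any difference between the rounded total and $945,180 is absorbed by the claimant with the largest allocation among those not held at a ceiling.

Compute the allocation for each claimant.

Tam: $306,473; Sato: $218,750; Quinlan: $105,200; Dube: $314,757

Days total: 663.
Proportional shares (ignoring caps): Tam 158,242.81; Sato 390,617.38; Quinlan 233,800.18; Dube 162,519.64.
Held at cap: Sato ($218,750), Quinlan ($105,200); residual $621,230 reallocated over remaining days 225.
Remaining shares: Tam 306,473.47 → $306,473; Dube 314,756.53 → $314,757.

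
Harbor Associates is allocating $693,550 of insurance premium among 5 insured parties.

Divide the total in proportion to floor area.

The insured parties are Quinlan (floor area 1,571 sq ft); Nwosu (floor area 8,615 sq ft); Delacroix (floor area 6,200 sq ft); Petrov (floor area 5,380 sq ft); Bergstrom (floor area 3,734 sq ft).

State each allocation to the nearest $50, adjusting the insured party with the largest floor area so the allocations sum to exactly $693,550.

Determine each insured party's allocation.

Floor area total: 25,500.
Pro-rata amounts: Quinlan 1,571/25,500 × $693,550 = 42,728.12; Nwosu 8,615/25,500 × $693,550 = 234,311.11; Delacroix 6,200/25,500 × $693,550 = 168,627.84; Petrov 5,380/25,500 × $693,550 = 146,325.45; Bergstrom 3,734/25,500 × $693,550 = 101,557.48.
After rounding ($50): Quinlan $42,750; Nwosu $234,300; Delacroix $168,650; Petrov $146,350; Bergstrom $101,550. Sum = $693,600.
Difference $693,550 − $693,600 = −$50 applied to largest floor area (Nwosu): Nwosu becomes $234,250.

Quinlan: $42,750 · Nwosu: $234,250 · Delacroix: $168,650 · Petrov: $146,350 · Bergstrom: $101,550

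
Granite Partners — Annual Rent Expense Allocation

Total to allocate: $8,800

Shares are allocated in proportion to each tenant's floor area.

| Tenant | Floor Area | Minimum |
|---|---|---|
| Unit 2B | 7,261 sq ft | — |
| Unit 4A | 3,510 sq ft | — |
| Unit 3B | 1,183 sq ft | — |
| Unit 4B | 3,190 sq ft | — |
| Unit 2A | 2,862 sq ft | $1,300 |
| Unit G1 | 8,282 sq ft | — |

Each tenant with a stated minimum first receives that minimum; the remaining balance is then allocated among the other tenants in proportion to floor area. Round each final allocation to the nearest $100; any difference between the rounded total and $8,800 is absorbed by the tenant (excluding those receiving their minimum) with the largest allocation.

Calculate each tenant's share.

Guaranteed amounts: Unit 2A $1,300. Balance $7,500.
Balance split over remaining floor area 23,426: Unit 2B 2,324.66 → $2,300; Unit 4A 1,123.75 → $1,100; Unit 3B 378.75 → $400; Unit 4B 1,021.30 → $1,000; Unit G1 2,651.54 → $2,700.

Unit 2B: $2,300; Unit 4A: $1,100; Unit 3B: $400; Unit 4B: $1,000; Unit 2A: $1,300; Unit G1: $2,700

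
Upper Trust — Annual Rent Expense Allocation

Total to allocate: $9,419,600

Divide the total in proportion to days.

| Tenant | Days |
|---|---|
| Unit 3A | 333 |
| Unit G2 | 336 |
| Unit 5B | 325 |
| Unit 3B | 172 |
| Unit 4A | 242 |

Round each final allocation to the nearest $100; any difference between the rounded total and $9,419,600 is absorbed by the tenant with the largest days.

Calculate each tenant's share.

Unit 3A: $2,227,800; Unit G2: $2,247,800; Unit 5B: $2,174,300; Unit 3B: $1,150,700; Unit 4A: $1,619,000

Total days = 1,408.
Raw shares: Unit 3A 333/1,408 × $9,419,600 = 2,227,788.92; Unit G2 336/1,408 × $9,419,600 = 2,247,859.09; Unit 5B 325/1,408 × $9,419,600 = 2,174,268.47; Unit 3B 172/1,408 × $9,419,600 = 1,150,689.77; Unit 4A 242/1,408 × $9,419,600 = 1,618,993.75.
After rounding ($100): Unit 3A $2,227,800; Unit G2 $2,247,900; Unit 5B $2,174,300; Unit 3B $1,150,700; Unit 4A $1,619,000. Sum = $9,419,700.
Difference $9,419,600 − $9,419,700 = −$100 applied to largest days (Unit G2): Unit G2 becomes $2,247,800.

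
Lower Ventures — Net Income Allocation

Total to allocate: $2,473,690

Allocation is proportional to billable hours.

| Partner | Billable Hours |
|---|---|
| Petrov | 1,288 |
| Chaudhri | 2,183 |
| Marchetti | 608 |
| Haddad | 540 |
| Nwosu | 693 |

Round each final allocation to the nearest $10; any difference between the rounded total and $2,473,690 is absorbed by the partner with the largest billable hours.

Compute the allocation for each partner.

Total billable hours = 5,312.
Pro-rata amounts: Petrov 1,288/5,312 × $2,473,690 = 599,795.32; Chaudhri 2,183/5,312 × $2,473,690 = 1,016,578.55; Marchetti 608/5,312 × $2,473,690 = 283,133.19; Haddad 540/5,312 × $2,473,690 = 251,466.98; Nwosu 693/5,312 × $2,473,690 = 322,715.96.
Rounded to nearest $10: Petrov $599,800; Chaudhri $1,016,580; Marchetti $283,130; Haddad $251,470; Nwosu $322,720. Sum = $2,473,700.
Difference $2,473,690 − $2,473,700 = −$10 applied to largest billable hours (Chaudhri): Chaudhri becomes $1,016,570.

Petrov: $599,800 · Chaudhri: $1,016,570 · Marchetti: $283,130 · Haddad: $251,470 · Nwosu: $322,720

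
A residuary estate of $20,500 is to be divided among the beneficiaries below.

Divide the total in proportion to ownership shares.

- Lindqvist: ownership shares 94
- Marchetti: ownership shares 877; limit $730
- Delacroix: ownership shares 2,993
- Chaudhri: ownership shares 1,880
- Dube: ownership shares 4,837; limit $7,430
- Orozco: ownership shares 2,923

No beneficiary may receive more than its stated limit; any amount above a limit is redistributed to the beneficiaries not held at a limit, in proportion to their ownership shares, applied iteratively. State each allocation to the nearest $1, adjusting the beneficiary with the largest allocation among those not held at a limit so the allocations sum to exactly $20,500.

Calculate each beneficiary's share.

Total ownership shares = 13,604.
Proportional shares (ignoring caps): Lindqvist 141.65; Marchetti 1,321.56; Delacroix 4,510.18; Chaudhri 2,832.99; Dube 7,288.92; Orozco 4,404.70.
Held at cap: Marchetti ($730); remaining pool $19,770 reallocated over remaining ownership shares 12,727.
Held at cap: Dube ($7,430); remaining pool $12,340 reallocated over remaining ownership shares 7,890.
Remaining shares: Lindqvist 147.02 → $147; Delacroix 4,681.07 → $4,681; Chaudhri 2,940.33 → $2,940; Orozco 4,571.59 → $4,572.

Lindqvist: $147 | Marchetti: $730 | Delacroix: $4,681 | Chaudhri: $2,940 | Dube: $7,430 | Orozco: $4,572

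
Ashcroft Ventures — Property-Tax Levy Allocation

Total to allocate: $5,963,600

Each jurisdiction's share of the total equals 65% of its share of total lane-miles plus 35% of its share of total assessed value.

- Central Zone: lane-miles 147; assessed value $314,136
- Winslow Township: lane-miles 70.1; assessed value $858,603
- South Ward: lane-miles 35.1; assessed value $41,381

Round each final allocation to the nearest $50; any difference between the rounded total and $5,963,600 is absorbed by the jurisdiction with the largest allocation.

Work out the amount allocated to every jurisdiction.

Central Zone: $2,799,450 | Winslow Township: $2,553,500 | South Ward: $610,650

Totals — lane-miles 252.2, assessed value 1,214,120.
Combined weights (65% lane-miles + 35% assessed value): Central Zone 0.4694; Winslow Township 0.4282; South Ward 0.1024.
Raw shares: Central Zone 2,799,453.51; Winslow Township 2,553,515.54; South Ward 610,630.96.
After rounding ($50): Central Zone $2,799,450; Winslow Township $2,553,500; South Ward $610,650. Sum = $5,963,600.
Rounded total matches; no reconciliation needed.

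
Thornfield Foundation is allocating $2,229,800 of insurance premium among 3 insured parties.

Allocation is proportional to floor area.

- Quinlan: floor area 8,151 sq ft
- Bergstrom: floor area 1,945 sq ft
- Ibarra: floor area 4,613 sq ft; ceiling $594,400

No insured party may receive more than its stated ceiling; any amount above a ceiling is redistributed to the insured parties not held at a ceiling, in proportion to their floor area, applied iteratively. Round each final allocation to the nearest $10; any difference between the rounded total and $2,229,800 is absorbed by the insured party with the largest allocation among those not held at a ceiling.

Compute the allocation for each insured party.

Sum of floor area: 14,709.
Unconstrained shares: Quinlan 1,235,644.83; Bergstrom 294,850.84; Ibarra 699,304.33.
Capped: Ibarra ($594,400); residual $1,635,400 reallocated over remaining floor area 10,096.
Shares after redistribution: Quinlan 1,320,339.28 → $1,320,340; Bergstrom 315,060.72 → $315,060.

Quinlan: $1,320,340 | Bergstrom: $315,060 | Ibarra: $594,400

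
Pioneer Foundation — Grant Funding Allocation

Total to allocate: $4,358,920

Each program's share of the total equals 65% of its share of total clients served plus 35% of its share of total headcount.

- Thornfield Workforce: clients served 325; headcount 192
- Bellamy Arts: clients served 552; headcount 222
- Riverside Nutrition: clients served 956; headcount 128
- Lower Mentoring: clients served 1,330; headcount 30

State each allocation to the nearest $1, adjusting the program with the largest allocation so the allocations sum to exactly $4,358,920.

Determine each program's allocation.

Totals — clients served 3,163, headcount 572.
Blended shares (65% clients served + 35% headcount): Thornfield Workforce 0.1843; Bellamy Arts 0.2493; Riverside Nutrition 0.2748; Lower Mentoring 0.2917.
Proportional shares: Thornfield Workforce 803,219.83; Bellamy Arts 1,086,573.15; Riverside Nutrition 1,197,747.25; Lower Mentoring 1,271,379.77.
At nearest $1: Thornfield Workforce $803,220; Bellamy Arts $1,086,573; Riverside Nutrition $1,197,747; Lower Mentoring $1,271,380. Sum = $4,358,920.
No rounding difference to absorb.

Thornfield Workforce: $803,220 · Bellamy Arts: $1,086,573 · Riverside Nutrition: $1,197,747 · Lower Mentoring: $1,271,380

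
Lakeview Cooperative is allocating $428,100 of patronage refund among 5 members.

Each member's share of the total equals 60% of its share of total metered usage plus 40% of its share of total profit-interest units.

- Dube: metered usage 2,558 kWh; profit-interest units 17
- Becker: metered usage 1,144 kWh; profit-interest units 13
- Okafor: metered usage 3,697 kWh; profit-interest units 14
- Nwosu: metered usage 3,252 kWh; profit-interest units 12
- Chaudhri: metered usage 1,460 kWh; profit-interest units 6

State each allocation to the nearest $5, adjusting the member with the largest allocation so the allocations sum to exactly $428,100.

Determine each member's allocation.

Dube: $101,205 · Becker: $60,170 · Okafor: $117,075 · Nwosu: $102,115 · Chaudhri: $47,535

Metered usage total 12,111; profit-interest units total 62.
Blended shares (60% metered usage + 40% profit-interest units): Dube 0.2364; Becker 0.1405; Okafor 0.2735; Nwosu 0.2385; Chaudhri 0.1110.
Pro-rata amounts: Dube 101,205.06; Becker 60,168.05; Okafor 117,076.10; Nwosu 102,114.30; Chaudhri 47,536.49.
Rounded to nearest $5: Dube $101,205; Becker $60,170; Okafor $117,075; Nwosu $102,115; Chaudhri $47,535. Sum = $428,100.
Sum already equals the total — no adjustment.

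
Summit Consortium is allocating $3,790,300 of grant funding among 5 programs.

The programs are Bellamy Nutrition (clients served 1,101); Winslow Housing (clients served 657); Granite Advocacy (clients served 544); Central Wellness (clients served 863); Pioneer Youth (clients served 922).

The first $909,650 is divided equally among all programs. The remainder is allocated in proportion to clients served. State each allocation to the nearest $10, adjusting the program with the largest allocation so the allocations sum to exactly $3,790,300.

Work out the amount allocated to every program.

Bellamy Nutrition: $957,950 | Winslow Housing: $645,000 | Granite Advocacy: $565,360 | Central Wellness: $790,200 | Pioneer Youth: $831,790

$909,650 shared equally gives $181,930 per program.
Remainder $2,880,650 by clients served (total 4,087): Bellamy Nutrition 776,020.47 → $776,020; Winslow Housing 463,074.88 → $463,070; Granite Advocacy 383,428.82 → $383,430; Central Wellness 608,270.36 → $608,270; Pioneer Youth 649,855.47 → $649,860.
Totals: Bellamy Nutrition $181,930 + $776,020 = $957,950; Winslow Housing $181,930 + $463,070 = $645,000; Granite Advocacy $181,930 + $383,430 = $565,360; Central Wellness $181,930 + $608,270 = $790,200; Pioneer Youth $181,930 + $649,860 = $831,790.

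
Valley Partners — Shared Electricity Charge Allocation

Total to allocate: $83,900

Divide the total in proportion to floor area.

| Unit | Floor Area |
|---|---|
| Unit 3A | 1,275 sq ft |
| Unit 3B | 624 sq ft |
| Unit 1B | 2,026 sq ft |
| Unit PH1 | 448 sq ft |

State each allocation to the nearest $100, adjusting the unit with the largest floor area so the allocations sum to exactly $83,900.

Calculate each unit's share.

Sum of floor area: 1,275 + 624 + 2,026 + 448 = 4,373.
Unrounded shares: Unit 3A 24,462.04; Unit 3B 11,972.01; Unit 1B 38,870.66; Unit PH1 8,595.29.
Rounded to nearest $100: Unit 3A $24,500; Unit 3B $12,000; Unit 1B $38,900; Unit PH1 $8,600. Sum = $84,000.
Difference $83,900 − $84,000 = −$100 applied to largest floor area (Unit 1B): Unit 1B becomes $38,800.

Unit 3A: $24,500 | Unit 3B: $12,000 | Unit 1B: $38,800 | Unit PH1: $8,600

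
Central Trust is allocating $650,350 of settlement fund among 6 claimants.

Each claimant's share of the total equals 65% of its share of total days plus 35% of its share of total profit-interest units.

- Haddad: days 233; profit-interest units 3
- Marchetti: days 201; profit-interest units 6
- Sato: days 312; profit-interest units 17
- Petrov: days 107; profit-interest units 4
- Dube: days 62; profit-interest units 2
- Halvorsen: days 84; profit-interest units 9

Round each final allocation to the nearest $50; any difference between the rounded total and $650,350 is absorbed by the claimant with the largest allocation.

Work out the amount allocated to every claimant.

Totals — days 999, profit-interest units 41.
Blended shares (65% days + 35% profit-interest units): Haddad 0.1772; Marchetti 0.1820; Sato 0.3481; Petrov 0.1038; Dube 0.0574; Halvorsen 0.1315.
Proportional shares: Haddad 115,249.41; Marchetti 118,363.89; Sato 226,403.06; Petrov 67,484.19; Dube 37,338.88; Halvorsen 85,510.57.
After rounding ($50): Haddad $115,250; Marchetti $118,350; Sato $226,400; Petrov $67,500; Dube $37,350; Halvorsen $85,500. Sum = $650,350.
Rounded total matches; no reconciliation needed.

Haddad: $115,250; Marchetti: $118,350; Sato: $226,400; Petrov: $67,500; Dube: $37,350; Halvorsen: $85,500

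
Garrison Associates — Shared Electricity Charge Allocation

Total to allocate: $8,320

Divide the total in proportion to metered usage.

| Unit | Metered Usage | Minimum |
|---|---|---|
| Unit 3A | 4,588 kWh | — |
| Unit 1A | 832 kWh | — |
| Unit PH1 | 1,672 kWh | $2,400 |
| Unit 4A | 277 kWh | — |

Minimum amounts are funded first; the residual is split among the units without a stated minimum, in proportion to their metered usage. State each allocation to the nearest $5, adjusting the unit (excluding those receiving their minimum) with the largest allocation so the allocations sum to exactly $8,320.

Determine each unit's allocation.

Unit 3A: $4,765; Unit 1A: $865; Unit PH1: $2,400; Unit 4A: $290

Guaranteed amounts: Unit PH1 $2,400. Balance $5,920.
Balance split over remaining metered usage 5,697: Unit 3A 4,767.59 → $4,770; Unit 1A 864.57 → $865; Unit 4A 287.84 → $290.
Rounding difference −$5 applied to Unit 3A → $4,765.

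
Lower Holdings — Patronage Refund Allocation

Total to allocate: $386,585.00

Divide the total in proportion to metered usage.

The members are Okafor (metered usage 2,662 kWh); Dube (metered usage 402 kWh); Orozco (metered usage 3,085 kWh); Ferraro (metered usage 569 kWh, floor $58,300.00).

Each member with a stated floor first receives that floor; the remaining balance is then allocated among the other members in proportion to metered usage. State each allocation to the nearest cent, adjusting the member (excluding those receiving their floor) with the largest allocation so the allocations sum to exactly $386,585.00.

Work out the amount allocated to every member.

Fund the minimums — Ferraro $58,300.00. Residual $328,285.00.
Residual split over remaining metered usage 6,149: Okafor 142,119.8032 → $142,119.80; Dube 21,462.1190 → $21,462.12; Orozco 164,703.0777 → $164,703.08.

Okafor: $142,119.80; Dube: $21,462.12; Orozco: $164,703.08; Ferraro: $58,300.00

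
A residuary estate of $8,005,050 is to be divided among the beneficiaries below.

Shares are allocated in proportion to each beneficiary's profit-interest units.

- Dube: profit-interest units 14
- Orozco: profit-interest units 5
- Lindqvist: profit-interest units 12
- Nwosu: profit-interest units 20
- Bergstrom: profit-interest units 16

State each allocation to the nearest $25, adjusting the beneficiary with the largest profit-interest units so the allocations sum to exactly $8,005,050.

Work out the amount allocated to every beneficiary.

Dube: $1,672,700 | Orozco: $597,400 | Lindqvist: $1,433,750 | Nwosu: $2,389,550 | Bergstrom: $1,911,650

Profit-interest units total: 14 + 5 + 12 + 20 + 16 = 67.
Unrounded shares: Dube 1,672,697.01; Orozco 597,391.79; Lindqvist 1,433,740.30; Nwosu 2,389,567.16; Bergstrom 1,911,653.73.
After rounding ($25): Dube $1,672,700; Orozco $597,400; Lindqvist $1,433,750; Nwosu $2,389,575; Bergstrom $1,911,650. Sum = $8,005,075.
Difference $8,005,050 − $8,005,075 = −$25 applied to largest profit-interest units (Nwosu): Nwosu becomes $2,389,550.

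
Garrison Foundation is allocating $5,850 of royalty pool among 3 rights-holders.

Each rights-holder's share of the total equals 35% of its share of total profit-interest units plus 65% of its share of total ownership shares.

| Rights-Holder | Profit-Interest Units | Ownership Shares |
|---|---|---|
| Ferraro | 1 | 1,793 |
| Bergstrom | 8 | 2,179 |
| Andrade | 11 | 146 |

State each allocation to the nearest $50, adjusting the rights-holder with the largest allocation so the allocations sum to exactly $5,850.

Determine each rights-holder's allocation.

Totals — profit-interest units 20, ownership shares 4,118.
Combined weights (35% profit-interest units + 65% ownership shares): Ferraro 0.3005; Bergstrom 0.4839; Andrade 0.2155.
Raw shares: Ferraro 1,758.00; Bergstrom 2,831.06; Andrade 1,260.94.
Rounded to nearest $50: Ferraro $1,750; Bergstrom $2,850; Andrade $1,250. Sum = $5,850.
No rounding difference to absorb.

Ferraro: $1,750 · Bergstrom: $2,850 · Andrade: $1,250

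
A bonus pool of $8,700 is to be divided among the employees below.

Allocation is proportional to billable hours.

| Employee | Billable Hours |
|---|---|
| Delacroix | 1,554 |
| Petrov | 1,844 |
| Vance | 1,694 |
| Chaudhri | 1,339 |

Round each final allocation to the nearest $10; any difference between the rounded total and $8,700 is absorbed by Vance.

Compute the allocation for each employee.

Delacroix: $2,100 | Petrov: $2,490 | Vance: $2,300 | Chaudhri: $1,810

Sum of billable hours: 6,431.
Pro-rata amounts: Delacroix 1,554/6,431 × $8,700 = 2,102.29; Petrov 1,844/6,431 × $8,700 = 2,494.60; Vance 1,694/6,431 × $8,700 = 2,291.68; Chaudhri 1,339/6,431 × $8,700 = 1,811.43.
After rounding ($10): Delacroix $2,100; Petrov $2,490; Vance $2,290; Chaudhri $1,810. Sum = $8,690.
Difference $8,700 − $8,690 = +$10 applied to Vance: Vance becomes $2,300.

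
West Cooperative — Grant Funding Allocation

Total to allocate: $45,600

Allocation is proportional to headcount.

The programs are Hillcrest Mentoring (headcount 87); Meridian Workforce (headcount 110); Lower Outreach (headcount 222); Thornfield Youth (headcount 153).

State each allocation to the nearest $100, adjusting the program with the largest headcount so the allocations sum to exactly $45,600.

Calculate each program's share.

Hillcrest Mentoring: $6,900; Meridian Workforce: $8,800; Lower Outreach: $17,700; Thornfield Youth: $12,200

Headcount total: 87 + 110 + 222 + 153 = 572.
Pro-rata amounts: Hillcrest Mentoring 6,935.66; Meridian Workforce 8,769.23; Lower Outreach 17,697.90; Thornfield Youth 12,197.20.
After rounding ($100): Hillcrest Mentoring $6,900; Meridian Workforce $8,800; Lower Outreach $17,700; Thornfield Youth $12,200. Sum = $45,600.
Rounded total matches; no reconciliation needed.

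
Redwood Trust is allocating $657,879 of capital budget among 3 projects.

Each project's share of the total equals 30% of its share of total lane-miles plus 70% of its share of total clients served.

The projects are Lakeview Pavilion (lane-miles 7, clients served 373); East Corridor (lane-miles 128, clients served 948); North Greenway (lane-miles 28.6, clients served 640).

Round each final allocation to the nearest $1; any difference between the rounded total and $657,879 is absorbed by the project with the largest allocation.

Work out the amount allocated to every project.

Lakeview Pavilion: $96,039 | East Corridor: $377,042 | North Greenway: $184,798

Totals — lane-miles 163.6, clients served 1,961.
Combined weights (30% lane-miles + 70% clients served): Lakeview Pavilion 0.1460; East Corridor 0.5731; North Greenway 0.2809.
Raw shares: Lakeview Pavilion 96,038.85; East Corridor 377,042.04; North Greenway 184,798.12.
After rounding ($1): Lakeview Pavilion $96,039; East Corridor $377,042; North Greenway $184,798. Sum = $657,879.
Rounded total matches; no reconciliation needed.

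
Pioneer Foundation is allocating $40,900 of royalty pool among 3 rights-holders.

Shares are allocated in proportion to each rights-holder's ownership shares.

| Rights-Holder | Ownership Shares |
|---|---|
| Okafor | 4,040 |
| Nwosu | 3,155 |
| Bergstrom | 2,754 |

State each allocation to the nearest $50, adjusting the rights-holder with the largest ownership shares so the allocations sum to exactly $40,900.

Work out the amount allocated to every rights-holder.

Combined ownership shares = 4,040 + 3,155 + 2,754 = 9,949.
Unrounded shares: Okafor 16,608.30; Nwosu 12,970.10; Bergstrom 11,321.60.
Rounded to nearest $50: Okafor $16,600; Nwosu $12,950; Bergstrom $11,300. Sum = $40,850.
Difference $40,900 − $40,850 = +$50 applied to largest ownership shares (Okafor): Okafor becomes $16,650.

Okafor: $16,650; Nwosu: $12,950; Bergstrom: $11,300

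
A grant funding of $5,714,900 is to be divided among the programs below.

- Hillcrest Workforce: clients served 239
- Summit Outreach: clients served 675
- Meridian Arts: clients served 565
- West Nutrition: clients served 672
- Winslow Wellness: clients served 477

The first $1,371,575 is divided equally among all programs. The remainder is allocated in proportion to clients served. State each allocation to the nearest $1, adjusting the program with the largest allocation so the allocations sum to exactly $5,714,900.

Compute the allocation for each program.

Hillcrest Workforce: $669,313 · Summit Outreach: $1,389,895 · Meridian Arts: $1,208,097 · West Nutrition: $1,384,937 · Winslow Wellness: $1,062,658

First tranche $1,371,575 split equally: $274,315 each.
Remainder $4,343,325 by clients served (total 2,628): Hillcrest Workforce 394,997.97 → $394,998; Summit Outreach 1,115,580.05 → $1,115,580; Meridian Arts 933,781.82 → $933,782; West Nutrition 1,110,621.92 → $1,110,622; Winslow Wellness 788,343.24 → $788,343.
Totals: Hillcrest Workforce $274,315 + $394,998 = $669,313; Summit Outreach $274,315 + $1,115,580 = $1,389,895; Meridian Arts $274,315 + $933,782 = $1,208,097; West Nutrition $274,315 + $1,110,622 = $1,384,937; Winslow Wellness $274,315 + $788,343 = $1,062,658.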